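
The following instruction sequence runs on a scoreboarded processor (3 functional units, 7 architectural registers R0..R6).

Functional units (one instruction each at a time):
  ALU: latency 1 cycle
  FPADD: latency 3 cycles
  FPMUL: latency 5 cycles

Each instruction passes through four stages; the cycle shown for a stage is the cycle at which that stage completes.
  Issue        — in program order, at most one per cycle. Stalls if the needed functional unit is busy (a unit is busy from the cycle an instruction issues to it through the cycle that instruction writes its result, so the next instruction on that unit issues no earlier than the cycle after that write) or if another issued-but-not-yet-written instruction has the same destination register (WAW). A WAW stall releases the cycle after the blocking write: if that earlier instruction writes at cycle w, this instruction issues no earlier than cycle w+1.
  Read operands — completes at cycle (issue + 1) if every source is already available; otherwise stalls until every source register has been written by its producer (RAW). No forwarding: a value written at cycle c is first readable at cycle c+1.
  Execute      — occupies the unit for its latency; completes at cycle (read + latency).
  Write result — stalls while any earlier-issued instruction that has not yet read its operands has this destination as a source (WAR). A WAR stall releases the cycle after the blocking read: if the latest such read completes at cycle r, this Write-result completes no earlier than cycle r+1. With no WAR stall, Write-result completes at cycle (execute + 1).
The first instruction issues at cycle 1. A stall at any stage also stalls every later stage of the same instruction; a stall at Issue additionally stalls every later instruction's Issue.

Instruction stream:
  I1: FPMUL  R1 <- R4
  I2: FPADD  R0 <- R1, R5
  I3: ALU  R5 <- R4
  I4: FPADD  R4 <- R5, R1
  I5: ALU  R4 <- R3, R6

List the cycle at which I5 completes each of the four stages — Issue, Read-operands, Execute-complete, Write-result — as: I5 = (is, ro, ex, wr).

c1: I1 dispatched to FPMUL
c2: I1 operands ready · I2 dispatched to FPADD
c3: I3 dispatched to ALU
c4: I3 operands ready
c5: I3 complete
c7: I1 complete
c8: R1←I1
c9: I2 operands ready
c10: R5←I3
c12: I2 complete
c13: R0←I2
c14: I4 dispatched to FPADD
c15: I4 operands ready
c18: I4 complete
c19: R4←I4
c20: I5 dispatched to ALU
c21: I5 operands ready
c22: I5 complete
c23: R4←I5

I5 = (20, 21, 22, 23)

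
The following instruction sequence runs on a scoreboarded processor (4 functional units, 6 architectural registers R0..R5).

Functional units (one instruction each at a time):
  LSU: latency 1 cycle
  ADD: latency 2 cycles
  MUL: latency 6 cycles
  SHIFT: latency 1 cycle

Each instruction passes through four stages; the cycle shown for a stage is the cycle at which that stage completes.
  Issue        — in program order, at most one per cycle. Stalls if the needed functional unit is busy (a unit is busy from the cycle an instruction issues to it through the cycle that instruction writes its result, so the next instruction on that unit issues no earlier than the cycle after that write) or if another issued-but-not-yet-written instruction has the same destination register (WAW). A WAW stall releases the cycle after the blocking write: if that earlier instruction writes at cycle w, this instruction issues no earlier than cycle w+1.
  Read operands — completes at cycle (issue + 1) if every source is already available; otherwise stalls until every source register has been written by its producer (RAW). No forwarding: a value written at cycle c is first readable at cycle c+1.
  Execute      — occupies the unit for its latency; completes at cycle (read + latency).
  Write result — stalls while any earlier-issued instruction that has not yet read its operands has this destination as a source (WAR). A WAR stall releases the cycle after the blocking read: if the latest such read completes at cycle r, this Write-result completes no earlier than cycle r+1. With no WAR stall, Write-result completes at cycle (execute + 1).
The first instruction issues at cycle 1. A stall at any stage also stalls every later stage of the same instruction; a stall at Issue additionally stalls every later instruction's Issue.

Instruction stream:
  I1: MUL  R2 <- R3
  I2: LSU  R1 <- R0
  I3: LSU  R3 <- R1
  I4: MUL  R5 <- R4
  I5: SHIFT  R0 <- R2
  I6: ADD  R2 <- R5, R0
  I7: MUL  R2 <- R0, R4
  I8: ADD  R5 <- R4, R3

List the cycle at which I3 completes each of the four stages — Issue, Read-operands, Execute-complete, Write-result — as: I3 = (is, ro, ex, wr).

c1: issue I1 (MUL)
c2: I1 read-ops, issue I2 (LSU)
c3: I2 read-ops
c4: I2 finished on LSU
c5: I2→R1
c6: issue I3 (LSU)
c7: I3 read-ops
c8: I1 finished on MUL, I3 finished on LSU
c9: I1→R2, I3→R3
c10: issue I4 (MUL)
c11: I4 read-ops, issue I5 (SHIFT)
c12: I5 read-ops, issue I6 (ADD)
c13: I5 finished on SHIFT
c14: I5→R0
c17: I4 finished on MUL
c18: I4→R5
c19: I6 read-ops
c21: I6 finished on ADD
c22: I6→R2
c23: issue I7 (MUL)
c24: I7 read-ops, issue I8 (ADD)
c25: I8 read-ops
c27: I8 finished on ADD
c28: I8→R5
c30: I7 finished on MUL
c31: I7→R2

I3 = (6, 7, 8, 9)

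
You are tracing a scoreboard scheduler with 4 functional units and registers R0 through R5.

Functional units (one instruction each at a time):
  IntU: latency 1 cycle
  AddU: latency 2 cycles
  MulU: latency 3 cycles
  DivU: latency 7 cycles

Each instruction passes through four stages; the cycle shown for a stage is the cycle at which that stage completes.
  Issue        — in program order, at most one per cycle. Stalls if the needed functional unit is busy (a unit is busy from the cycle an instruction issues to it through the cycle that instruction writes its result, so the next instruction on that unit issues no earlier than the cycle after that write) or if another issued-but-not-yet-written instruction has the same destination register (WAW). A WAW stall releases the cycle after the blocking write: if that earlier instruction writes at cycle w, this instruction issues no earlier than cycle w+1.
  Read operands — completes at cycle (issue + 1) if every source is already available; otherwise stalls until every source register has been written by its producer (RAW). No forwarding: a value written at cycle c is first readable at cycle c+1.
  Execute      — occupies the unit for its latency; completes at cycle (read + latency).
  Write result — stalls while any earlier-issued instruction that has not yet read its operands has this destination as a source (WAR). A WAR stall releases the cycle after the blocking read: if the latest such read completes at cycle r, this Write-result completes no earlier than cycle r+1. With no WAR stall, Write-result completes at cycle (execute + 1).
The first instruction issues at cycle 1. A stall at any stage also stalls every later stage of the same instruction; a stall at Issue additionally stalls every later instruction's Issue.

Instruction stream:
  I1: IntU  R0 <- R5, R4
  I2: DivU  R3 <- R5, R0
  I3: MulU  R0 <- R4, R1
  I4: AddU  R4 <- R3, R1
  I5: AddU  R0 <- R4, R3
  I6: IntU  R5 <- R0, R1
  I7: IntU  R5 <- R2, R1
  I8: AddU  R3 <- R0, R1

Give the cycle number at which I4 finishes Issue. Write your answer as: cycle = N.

t=1  I1→IntU
t=2  I1 RO · I2→DivU
t=3  I1 EX
t=4  I1 WR R0
t=5  I2 RO · I3→MulU
t=6  I3 RO · I4→AddU
t=9  I3 EX
t=10  I3 WR R0
t=12  I2 EX
t=13  I2 WR R3
t=14  I4 RO
t=16  I4 EX
t=17  I4 WR R4
t=18  I5→AddU
t=19  I5 RO · I6→IntU
t=21  I5 EX
t=22  I5 WR R0
t=23  I6 RO
t=24  I6 EX
t=25  I6 WR R5
t=26  I7→IntU
t=27  I7 RO · I8→AddU
t=28  I7 EX · I8 RO
t=29  I7 WR R5
t=30  I8 EX
t=31  I8 WR R3

cycle = 6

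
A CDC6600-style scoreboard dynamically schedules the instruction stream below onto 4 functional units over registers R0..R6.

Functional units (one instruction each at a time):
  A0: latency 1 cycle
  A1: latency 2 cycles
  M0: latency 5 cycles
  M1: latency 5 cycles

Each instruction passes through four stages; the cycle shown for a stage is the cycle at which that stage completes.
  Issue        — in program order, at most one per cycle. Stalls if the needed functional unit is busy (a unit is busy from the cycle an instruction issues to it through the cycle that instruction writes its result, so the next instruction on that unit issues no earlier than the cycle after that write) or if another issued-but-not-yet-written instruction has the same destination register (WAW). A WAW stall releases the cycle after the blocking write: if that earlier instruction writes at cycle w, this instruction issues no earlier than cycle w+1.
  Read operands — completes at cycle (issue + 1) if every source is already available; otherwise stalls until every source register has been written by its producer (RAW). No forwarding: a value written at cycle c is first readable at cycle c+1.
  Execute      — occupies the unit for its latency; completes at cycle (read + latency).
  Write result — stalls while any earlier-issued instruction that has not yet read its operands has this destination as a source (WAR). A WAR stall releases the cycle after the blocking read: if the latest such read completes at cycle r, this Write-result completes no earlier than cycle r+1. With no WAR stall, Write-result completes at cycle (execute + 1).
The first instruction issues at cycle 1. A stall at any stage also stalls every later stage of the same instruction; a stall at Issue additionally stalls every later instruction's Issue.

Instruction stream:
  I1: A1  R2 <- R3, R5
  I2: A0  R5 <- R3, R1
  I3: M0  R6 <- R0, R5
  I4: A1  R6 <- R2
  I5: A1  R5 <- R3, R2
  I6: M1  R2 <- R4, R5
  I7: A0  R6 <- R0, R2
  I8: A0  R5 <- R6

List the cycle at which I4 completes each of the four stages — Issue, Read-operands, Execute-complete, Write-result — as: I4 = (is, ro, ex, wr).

I4 = (13, 14, 16, 17)

[I1] 1/2/4/5
[I2] 2/3/4/5
[I3] 3/6/11/12  (RAW R5: wait I2 write@5)
[I4] 13/14/16/17  (WAW R6: wait I3 write@12)
[I5] 18/19/21/22  (struct: A1 busy until I4 writes@17)
[I6] 19/23/28/29  (RAW R5: wait I5 write@22)
[I7] 20/30/31/32  (RAW R2: wait I6 write@29)
[I8] 33/34/35/36  (struct: A0 busy until I7 writes@32)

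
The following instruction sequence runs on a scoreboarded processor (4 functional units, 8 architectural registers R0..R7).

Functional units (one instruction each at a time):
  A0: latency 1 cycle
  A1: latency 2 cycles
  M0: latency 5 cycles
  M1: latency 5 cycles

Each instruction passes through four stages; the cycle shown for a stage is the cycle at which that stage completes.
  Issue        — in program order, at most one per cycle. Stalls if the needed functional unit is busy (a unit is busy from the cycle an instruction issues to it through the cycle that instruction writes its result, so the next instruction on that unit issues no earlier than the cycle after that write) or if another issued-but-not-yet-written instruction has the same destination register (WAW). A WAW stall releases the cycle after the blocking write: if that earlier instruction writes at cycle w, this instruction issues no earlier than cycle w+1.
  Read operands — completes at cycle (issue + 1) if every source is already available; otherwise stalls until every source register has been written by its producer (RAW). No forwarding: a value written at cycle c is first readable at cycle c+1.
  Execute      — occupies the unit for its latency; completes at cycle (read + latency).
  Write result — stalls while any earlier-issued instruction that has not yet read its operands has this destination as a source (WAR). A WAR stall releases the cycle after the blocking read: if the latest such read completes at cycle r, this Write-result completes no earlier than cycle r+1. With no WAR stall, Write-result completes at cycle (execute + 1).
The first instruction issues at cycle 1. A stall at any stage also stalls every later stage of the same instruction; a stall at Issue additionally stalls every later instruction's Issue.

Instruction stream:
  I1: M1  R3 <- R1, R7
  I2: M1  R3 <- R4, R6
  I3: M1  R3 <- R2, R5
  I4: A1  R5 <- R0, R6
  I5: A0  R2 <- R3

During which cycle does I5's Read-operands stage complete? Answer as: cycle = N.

1) issue 1, read 2, done 7, write 8
2) issue 9, read 10, done 15, write 16  <struct: M1 busy until I1 writes@8>
3) issue 17, read 18, done 23, write 24  <struct: M1 busy until I2 writes@16>
4) issue 18, read 19, done 21, write 22
5) issue 19, read 25, done 26, write 27  <RAW R3: wait I3 write@24>

cycle = 25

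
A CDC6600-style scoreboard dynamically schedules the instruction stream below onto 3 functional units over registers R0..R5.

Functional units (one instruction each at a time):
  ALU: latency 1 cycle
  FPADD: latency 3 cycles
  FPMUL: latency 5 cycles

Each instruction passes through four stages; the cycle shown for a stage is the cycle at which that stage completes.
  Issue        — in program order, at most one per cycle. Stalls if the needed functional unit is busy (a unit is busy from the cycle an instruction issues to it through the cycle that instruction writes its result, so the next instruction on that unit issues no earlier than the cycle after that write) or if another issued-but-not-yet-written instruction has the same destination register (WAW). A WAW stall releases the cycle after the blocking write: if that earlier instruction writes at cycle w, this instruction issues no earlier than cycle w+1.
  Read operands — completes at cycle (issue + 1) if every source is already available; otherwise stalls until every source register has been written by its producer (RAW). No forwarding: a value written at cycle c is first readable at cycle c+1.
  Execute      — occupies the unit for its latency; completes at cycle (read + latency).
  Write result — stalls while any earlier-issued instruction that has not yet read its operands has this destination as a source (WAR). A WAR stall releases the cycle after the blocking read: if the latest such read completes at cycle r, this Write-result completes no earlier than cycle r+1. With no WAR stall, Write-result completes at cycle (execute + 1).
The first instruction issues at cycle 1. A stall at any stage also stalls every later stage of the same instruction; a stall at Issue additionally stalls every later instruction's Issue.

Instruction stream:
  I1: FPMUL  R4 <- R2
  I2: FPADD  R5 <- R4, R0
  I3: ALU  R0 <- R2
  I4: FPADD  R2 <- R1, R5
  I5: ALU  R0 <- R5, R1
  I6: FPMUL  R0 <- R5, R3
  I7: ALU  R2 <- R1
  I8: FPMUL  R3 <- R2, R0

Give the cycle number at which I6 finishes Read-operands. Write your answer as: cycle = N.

cycle = 20

I1 -> (1, 2, 7, 8)
I2 -> (2, 9, 12, 13)  // RAW R4: wait I1 write@8
I3 -> (3, 4, 5, 10)  // WAR R0: wait I2 read@9
I4 -> (14, 15, 18, 19)  // struct: FPADD busy until I2 writes@13
I5 -> (15, 16, 17, 18)
I6 -> (19, 20, 25, 26)  // WAW R0: wait I5 write@18
I7 -> (20, 21, 22, 23)
I8 -> (27, 28, 33, 34)  // struct: FPMUL busy until I6 writes@26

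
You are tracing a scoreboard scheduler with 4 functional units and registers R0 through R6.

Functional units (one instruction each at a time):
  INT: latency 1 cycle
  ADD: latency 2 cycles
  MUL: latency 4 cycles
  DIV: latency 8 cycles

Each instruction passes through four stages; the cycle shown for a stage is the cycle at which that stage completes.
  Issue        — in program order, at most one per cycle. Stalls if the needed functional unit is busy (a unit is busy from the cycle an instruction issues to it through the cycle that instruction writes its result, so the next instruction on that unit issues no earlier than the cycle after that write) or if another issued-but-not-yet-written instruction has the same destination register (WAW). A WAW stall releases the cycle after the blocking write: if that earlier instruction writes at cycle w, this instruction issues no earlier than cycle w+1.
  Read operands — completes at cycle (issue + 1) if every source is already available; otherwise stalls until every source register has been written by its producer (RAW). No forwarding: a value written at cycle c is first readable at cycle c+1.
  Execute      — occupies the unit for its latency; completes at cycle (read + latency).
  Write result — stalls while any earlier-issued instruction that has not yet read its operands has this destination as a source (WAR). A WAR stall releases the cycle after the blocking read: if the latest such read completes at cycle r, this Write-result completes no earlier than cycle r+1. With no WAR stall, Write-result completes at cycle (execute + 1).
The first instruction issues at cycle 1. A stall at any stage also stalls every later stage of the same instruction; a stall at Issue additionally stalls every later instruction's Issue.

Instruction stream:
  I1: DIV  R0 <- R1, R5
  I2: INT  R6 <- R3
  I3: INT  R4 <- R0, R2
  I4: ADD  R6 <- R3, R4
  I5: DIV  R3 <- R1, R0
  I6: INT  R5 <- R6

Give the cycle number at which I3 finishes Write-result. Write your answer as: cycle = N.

cycle = 14

[1] I1 issues→DIV
[2] I1 reads | I2 issues→INT
[3] I2 reads
[4] I2 exec-done
[5] I2 writes R6
[6] I3 issues→INT
[7] I4 issues→ADD
[10] I1 exec-done
[11] I1 writes R0
[12] I3 reads | I5 issues→DIV
[13] I3 exec-done | I5 reads
[14] I3 writes R4
[15] I4 reads | I6 issues→INT
[17] I4 exec-done
[18] I4 writes R6
[19] I6 reads
[20] I6 exec-done
[21] I5 exec-done | I6 writes R5
[22] I5 writes R3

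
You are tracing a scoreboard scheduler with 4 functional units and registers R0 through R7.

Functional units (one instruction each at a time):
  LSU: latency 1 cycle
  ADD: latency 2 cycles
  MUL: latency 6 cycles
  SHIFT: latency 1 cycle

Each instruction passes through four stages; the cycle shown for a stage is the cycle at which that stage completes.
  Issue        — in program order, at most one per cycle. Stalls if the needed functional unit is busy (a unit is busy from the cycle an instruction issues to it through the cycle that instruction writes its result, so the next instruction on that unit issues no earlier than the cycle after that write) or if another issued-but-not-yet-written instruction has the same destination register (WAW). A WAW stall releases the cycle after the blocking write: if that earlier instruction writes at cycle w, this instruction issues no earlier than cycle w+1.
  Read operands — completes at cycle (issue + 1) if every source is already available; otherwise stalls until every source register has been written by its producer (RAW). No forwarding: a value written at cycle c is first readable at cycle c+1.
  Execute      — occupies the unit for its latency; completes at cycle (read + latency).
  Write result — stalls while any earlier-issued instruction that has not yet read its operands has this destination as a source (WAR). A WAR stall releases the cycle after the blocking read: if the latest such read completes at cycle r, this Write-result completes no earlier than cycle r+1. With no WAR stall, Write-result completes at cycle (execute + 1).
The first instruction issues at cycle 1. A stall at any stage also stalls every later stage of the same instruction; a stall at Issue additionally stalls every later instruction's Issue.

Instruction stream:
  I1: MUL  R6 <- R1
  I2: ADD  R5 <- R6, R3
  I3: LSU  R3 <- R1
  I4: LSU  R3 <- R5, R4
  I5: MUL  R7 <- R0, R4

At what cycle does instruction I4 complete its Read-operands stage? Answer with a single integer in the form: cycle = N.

cycle 1: I1 issues→MUL
cycle 2: I1 reads | I2 issues→ADD
cycle 3: I3 issues→LSU
cycle 4: I3 reads
cycle 5: I3 exec-done
cycle 8: I1 exec-done
cycle 9: I1 writes R6
cycle 10: I2 reads
cycle 11: I3 writes R3
cycle 12: I2 exec-done | I4 issues→LSU
cycle 13: I2 writes R5 | I5 issues→MUL
cycle 14: I4 reads | I5 reads
cycle 15: I4 exec-done
cycle 16: I4 writes R3
cycle 20: I5 exec-done
cycle 21: I5 writes R7

cycle = 14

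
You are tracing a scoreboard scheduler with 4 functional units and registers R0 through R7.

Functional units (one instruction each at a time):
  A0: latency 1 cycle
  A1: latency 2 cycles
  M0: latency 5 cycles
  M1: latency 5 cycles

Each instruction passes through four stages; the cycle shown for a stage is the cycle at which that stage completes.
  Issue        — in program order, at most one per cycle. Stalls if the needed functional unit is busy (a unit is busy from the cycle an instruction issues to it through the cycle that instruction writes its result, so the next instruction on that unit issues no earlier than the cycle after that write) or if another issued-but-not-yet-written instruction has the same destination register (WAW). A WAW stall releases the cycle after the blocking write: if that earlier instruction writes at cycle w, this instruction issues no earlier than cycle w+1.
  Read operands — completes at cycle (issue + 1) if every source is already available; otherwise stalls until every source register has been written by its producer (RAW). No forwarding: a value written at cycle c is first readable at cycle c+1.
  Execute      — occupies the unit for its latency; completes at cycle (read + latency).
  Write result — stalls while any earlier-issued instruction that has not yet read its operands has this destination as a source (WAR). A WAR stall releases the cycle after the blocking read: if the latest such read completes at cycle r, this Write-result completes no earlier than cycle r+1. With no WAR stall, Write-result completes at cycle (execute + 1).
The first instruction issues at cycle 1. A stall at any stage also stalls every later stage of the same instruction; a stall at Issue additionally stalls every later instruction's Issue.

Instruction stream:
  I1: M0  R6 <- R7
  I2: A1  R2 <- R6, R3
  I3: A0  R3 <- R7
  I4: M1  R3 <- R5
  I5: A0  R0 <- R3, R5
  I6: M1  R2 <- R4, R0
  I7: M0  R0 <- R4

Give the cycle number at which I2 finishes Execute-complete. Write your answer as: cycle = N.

cycle 1: I1 issues→M0
cycle 2: I1 reads, I2 issues→A1
cycle 3: I3 issues→A0
cycle 4: I3 reads
cycle 5: I3 exec-done
cycle 7: I1 exec-done
cycle 8: I1 writes R6
cycle 9: I2 reads
cycle 10: I3 writes R3
cycle 11: I2 exec-done, I4 issues→M1
cycle 12: I2 writes R2, I4 reads, I5 issues→A0
cycle 17: I4 exec-done
cycle 18: I4 writes R3
cycle 19: I5 reads, I6 issues→M1
cycle 20: I5 exec-done
cycle 21: I5 writes R0
cycle 22: I6 reads, I7 issues→M0
cycle 23: I7 reads
cycle 27: I6 exec-done
cycle 28: I6 writes R2, I7 exec-done
cycle 29: I7 writes R0

cycle = 11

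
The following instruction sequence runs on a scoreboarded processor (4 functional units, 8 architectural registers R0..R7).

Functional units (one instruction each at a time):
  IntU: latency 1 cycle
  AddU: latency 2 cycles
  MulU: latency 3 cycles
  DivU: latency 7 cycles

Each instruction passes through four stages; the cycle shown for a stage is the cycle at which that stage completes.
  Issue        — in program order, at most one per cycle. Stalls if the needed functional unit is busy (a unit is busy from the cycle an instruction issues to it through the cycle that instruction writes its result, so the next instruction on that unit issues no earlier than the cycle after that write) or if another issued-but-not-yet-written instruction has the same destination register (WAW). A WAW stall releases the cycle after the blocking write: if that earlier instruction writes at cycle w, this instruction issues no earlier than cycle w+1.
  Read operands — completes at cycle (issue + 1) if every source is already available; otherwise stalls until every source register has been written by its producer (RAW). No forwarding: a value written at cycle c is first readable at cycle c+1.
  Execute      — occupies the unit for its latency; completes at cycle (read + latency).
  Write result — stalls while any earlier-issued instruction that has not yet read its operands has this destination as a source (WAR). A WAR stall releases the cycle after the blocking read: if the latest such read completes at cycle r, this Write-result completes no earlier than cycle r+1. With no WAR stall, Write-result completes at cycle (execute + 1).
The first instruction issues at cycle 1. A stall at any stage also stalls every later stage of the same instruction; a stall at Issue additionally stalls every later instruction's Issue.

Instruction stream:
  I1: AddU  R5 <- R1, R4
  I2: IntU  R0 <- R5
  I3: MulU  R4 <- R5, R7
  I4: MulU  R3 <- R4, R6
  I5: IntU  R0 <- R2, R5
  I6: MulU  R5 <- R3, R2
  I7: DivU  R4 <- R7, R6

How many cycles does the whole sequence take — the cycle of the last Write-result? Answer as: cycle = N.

[1] I1 issues→AddU
[2] I1 reads · I2 issues→IntU
[3] I3 issues→MulU
[4] I1 exec-done
[5] I1 writes R5
[6] I2 reads · I3 reads
[7] I2 exec-done
[8] I2 writes R0
[9] I3 exec-done
[10] I3 writes R4
[11] I4 issues→MulU
[12] I4 reads · I5 issues→IntU
[13] I5 reads
[14] I5 exec-done
[15] I4 exec-done · I5 writes R0
[16] I4 writes R3
[17] I6 issues→MulU
[18] I6 reads · I7 issues→DivU
[19] I7 reads
[21] I6 exec-done
[22] I6 writes R5
[26] I7 exec-done
[27] I7 writes R4

cycle = 27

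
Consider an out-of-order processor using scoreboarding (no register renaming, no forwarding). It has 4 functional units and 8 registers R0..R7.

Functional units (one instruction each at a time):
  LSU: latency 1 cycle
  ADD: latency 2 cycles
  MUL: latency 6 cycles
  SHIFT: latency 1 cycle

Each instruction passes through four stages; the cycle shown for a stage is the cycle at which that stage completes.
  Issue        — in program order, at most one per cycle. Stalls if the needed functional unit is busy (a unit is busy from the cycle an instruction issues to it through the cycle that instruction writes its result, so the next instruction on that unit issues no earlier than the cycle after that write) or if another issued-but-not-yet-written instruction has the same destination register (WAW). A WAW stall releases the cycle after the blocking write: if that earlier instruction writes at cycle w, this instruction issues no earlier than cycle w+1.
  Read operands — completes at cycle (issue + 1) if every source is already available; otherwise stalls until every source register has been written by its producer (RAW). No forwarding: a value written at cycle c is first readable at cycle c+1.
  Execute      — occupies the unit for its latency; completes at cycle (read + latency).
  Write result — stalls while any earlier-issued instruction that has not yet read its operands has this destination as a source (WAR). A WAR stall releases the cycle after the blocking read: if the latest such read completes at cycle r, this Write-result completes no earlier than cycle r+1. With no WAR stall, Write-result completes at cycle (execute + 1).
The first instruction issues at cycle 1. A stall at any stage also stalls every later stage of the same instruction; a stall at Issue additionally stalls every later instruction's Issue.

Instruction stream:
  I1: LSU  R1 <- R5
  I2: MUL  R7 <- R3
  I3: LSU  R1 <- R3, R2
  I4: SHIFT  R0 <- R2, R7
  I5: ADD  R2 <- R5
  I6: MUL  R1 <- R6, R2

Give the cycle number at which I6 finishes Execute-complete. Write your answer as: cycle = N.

cycle = 19

1) issue 1, read 2, done 3, write 4
2) issue 2, read 3, done 9, write 10
3) issue 5, read 6, done 7, write 8  <struct: LSU busy until I1 writes@4>
4) issue 6, read 11, done 12, write 13  <RAW R7: wait I2 write@10>
5) issue 7, read 8, done 10, write 12  <WAR R2: wait I4 read@11>
6) issue 11, read 13, done 19, write 20  <struct: MUL busy until I2 writes@10 / RAW R2: wait I5 write@12>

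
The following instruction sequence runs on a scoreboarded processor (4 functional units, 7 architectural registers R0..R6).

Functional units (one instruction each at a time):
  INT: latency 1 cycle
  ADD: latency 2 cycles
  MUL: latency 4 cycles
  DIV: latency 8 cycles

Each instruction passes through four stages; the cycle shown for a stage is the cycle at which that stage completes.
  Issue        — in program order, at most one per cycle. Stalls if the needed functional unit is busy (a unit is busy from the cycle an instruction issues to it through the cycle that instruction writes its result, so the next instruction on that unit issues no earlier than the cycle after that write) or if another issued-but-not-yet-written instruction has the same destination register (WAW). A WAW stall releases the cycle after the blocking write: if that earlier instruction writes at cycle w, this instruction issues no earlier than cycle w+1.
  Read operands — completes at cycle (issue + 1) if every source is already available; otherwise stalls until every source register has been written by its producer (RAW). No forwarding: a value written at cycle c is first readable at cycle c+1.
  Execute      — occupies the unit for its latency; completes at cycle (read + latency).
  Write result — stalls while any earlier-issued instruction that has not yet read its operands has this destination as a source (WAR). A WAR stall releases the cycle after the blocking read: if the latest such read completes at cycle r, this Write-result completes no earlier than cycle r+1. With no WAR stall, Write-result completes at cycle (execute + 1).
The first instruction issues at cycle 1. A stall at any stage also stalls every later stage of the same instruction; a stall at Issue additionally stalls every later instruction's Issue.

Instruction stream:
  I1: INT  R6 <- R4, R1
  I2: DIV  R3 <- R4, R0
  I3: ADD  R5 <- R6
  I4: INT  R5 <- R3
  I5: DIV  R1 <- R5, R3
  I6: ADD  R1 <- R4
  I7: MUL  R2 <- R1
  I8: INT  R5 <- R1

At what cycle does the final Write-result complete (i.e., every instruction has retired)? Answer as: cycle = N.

[I1] 1/2/3/4
[I2] 2/3/11/12
[I3] 3/5/7/8  (RAW R6: wait I1 write@4)
[I4] 9/13/14/15  (WAW R5: wait I3 write@8; RAW R3: wait I2 write@12)
[I5] 13/16/24/25  (struct: DIV busy until I2 writes@12; RAW R5: wait I4 write@15)
[I6] 26/27/29/30  (WAW R1: wait I5 write@25)
[I7] 27/31/35/36  (RAW R1: wait I6 write@30)
[I8] 28/31/32/33  (RAW R1: wait I6 write@30)

cycle = 36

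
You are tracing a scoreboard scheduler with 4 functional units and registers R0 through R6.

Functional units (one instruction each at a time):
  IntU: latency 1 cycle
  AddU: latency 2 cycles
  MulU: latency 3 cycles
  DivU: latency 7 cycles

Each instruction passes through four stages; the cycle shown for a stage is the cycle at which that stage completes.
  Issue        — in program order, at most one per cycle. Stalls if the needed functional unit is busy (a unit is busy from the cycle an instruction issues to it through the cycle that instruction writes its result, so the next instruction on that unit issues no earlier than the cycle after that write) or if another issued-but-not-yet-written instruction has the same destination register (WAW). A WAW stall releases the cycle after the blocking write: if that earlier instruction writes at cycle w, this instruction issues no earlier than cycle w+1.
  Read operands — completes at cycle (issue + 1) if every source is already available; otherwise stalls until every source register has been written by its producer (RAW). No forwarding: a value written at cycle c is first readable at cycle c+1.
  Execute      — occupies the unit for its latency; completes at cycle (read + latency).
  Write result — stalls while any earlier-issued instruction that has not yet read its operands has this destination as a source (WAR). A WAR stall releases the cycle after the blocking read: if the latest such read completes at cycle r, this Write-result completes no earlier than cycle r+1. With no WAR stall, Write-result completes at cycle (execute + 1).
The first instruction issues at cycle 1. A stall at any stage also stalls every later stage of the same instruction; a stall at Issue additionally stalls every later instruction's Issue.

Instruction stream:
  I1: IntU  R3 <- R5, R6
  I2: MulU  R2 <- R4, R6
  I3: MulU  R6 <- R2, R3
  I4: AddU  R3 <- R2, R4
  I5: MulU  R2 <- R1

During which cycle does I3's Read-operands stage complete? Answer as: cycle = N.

t=1  issue I1 (IntU)
t=2  I1 read-ops · issue I2 (MulU)
t=3  I1 finished on IntU · I2 read-ops
t=4  I1→R3
t=6  I2 finished on MulU
t=7  I2→R2
t=8  issue I3 (MulU)
t=9  I3 read-ops · issue I4 (AddU)
t=10  I4 read-ops
t=12  I3 finished on MulU · I4 finished on AddU
t=13  I3→R6 · I4→R3
t=14  issue I5 (MulU)
t=15  I5 read-ops
t=18  I5 finished on MulU
t=19  I5→R2

cycle = 9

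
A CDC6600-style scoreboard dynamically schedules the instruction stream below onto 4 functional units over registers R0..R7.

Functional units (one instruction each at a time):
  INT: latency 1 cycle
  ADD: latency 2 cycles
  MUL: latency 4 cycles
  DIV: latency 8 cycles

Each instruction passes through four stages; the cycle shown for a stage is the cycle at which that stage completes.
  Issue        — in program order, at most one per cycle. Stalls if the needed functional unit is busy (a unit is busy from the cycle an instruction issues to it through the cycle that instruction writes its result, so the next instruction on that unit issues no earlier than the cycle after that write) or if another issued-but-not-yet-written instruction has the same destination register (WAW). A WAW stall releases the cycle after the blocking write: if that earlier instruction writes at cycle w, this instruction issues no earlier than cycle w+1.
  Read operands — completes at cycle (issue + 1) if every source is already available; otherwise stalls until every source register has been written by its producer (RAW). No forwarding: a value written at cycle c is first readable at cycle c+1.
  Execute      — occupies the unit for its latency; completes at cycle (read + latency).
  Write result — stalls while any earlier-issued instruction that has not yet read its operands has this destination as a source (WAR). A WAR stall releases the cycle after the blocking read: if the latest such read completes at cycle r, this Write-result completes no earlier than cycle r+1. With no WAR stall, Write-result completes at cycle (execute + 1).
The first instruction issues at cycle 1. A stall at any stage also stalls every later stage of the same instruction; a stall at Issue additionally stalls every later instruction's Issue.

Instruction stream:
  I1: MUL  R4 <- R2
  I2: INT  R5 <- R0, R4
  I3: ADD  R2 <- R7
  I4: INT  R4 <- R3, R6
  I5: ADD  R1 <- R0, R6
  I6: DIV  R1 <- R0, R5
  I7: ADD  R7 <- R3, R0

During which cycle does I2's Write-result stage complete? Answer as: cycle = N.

cycle = 10

I1: IS=1 RO=2 EX=6 WR=7
I2: IS=2 RO=8 EX=9 WR=10  [RAW R4: wait I1 write@7]
I3: IS=3 RO=4 EX=6 WR=7
I4: IS=11 RO=12 EX=13 WR=14  [struct: INT busy until I2 writes@10]
I5: IS=12 RO=13 EX=15 WR=16
I6: IS=17 RO=18 EX=26 WR=27  [WAW R1: wait I5 write@16]
I7: IS=18 RO=19 EX=21 WR=22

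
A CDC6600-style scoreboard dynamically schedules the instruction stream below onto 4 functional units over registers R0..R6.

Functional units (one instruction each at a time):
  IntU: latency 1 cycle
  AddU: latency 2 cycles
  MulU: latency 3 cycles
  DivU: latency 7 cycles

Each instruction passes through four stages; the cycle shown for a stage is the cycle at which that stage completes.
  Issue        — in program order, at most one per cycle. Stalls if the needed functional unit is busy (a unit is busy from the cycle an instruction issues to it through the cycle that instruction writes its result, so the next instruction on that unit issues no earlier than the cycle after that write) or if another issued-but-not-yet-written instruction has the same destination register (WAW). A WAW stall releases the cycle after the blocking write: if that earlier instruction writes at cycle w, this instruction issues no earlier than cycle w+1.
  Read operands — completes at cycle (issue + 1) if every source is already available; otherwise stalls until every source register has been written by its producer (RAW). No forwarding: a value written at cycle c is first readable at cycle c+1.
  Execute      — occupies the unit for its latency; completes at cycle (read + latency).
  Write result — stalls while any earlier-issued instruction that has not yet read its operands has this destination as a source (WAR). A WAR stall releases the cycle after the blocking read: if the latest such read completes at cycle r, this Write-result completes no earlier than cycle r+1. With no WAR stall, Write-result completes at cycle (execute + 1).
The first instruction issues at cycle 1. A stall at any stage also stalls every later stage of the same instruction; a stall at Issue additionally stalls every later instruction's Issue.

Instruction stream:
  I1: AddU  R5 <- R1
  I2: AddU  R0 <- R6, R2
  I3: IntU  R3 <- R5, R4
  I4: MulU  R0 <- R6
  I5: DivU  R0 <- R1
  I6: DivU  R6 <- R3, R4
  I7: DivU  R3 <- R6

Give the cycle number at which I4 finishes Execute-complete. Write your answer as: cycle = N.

cycle = 15

[I1] 1/2/4/5
[I2] 6/7/9/10  (struct: AddU busy until I1 writes@5)
[I3] 7/8/9/10
[I4] 11/12/15/16  (WAW R0: wait I2 write@10)
[I5] 17/18/25/26  (WAW R0: wait I4 write@16)
[I6] 27/28/35/36  (struct: DivU busy until I5 writes@26)
[I7] 37/38/45/46  (struct: DivU busy until I6 writes@36)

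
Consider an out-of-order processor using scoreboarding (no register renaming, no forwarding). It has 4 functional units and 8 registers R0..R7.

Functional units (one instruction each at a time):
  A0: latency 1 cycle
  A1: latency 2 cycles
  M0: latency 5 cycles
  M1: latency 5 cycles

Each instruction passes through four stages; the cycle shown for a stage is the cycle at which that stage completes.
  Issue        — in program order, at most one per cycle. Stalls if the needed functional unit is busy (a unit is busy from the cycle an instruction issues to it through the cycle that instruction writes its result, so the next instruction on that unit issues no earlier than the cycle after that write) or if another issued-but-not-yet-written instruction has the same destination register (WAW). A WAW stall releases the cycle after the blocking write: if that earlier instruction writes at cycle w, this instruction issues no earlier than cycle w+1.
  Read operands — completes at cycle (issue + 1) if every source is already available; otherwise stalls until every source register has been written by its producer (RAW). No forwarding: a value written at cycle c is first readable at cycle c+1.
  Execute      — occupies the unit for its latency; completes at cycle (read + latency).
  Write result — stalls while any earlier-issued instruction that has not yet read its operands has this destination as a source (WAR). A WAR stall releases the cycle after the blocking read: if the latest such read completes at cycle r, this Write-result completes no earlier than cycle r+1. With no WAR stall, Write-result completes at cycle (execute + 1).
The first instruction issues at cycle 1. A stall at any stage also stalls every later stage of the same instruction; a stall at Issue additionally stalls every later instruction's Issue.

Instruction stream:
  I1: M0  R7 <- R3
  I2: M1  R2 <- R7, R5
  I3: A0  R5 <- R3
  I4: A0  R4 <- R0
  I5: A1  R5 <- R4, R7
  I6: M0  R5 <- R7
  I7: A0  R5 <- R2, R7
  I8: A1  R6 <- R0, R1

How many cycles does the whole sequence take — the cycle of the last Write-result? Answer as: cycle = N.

[1] I1 issues→M0
[2] I1 reads | I2 issues→M1
[3] I3 issues→A0
[4] I3 reads
[5] I3 exec-done
[7] I1 exec-done
[8] I1 writes R7
[9] I2 reads
[10] I3 writes R5
[11] I4 issues→A0
[12] I4 reads | I5 issues→A1
[13] I4 exec-done
[14] I2 exec-done | I4 writes R4
[15] I2 writes R2 | I5 reads
[17] I5 exec-done
[18] I5 writes R5
[19] I6 issues→M0
[20] I6 reads
[25] I6 exec-done
[26] I6 writes R5
[27] I7 issues→A0
[28] I7 reads | I8 issues→A1
[29] I7 exec-done | I8 reads
[30] I7 writes R5
[31] I8 exec-done
[32] I8 writes R6

cycle = 32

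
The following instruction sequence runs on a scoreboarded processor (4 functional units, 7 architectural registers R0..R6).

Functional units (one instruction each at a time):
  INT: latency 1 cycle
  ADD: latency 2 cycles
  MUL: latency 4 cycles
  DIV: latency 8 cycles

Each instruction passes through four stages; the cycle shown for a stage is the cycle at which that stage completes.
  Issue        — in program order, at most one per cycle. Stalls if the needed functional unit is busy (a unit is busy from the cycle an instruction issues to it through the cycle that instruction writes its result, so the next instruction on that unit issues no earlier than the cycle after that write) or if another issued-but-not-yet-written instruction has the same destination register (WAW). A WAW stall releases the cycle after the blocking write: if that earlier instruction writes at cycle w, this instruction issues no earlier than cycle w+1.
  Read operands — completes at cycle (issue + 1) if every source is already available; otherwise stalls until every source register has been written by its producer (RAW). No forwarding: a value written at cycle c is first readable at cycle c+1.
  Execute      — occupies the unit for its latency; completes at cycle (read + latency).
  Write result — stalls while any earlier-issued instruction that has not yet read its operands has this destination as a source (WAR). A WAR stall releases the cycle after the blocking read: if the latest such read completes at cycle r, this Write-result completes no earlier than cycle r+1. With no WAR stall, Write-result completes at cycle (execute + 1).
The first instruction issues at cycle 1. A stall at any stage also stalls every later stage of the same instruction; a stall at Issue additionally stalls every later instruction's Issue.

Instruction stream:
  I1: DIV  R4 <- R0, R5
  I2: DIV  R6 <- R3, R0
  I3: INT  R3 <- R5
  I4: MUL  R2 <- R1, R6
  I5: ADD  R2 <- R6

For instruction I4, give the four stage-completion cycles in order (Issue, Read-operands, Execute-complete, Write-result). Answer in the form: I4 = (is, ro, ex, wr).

I4 = (14, 23, 27, 28)

cycle 1: I1 issues→DIV
cycle 2: I1 reads
cycle 10: I1 exec-done
cycle 11: I1 writes R4
cycle 12: I2 issues→DIV
cycle 13: I2 reads · I3 issues→INT
cycle 14: I3 reads · I4 issues→MUL
cycle 15: I3 exec-done
cycle 16: I3 writes R3
cycle 21: I2 exec-done
cycle 22: I2 writes R6
cycle 23: I4 reads
cycle 27: I4 exec-done
cycle 28: I4 writes R2
cycle 29: I5 issues→ADD
cycle 30: I5 reads
cycle 32: I5 exec-done
cycle 33: I5 writes R2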